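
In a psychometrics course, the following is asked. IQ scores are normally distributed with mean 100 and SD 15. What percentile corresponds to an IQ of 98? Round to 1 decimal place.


z = (IQ - mean) / SD
z = (98 - 100) / 15 = -0.1333
Percentile = Phi(-0.1333) * 100
Phi(-0.1333) = 0.446978
= 44.7


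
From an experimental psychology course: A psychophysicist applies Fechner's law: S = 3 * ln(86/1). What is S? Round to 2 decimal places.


S = 3 * ln(86/1)
I/I0 = 86.0
ln(86.0) = 4.4543
S = 3 * 4.4543
= 13.36


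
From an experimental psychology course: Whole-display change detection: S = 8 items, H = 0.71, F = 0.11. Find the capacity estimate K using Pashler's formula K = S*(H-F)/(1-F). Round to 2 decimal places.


K = S * (H - F) / (1 - F)
H - F = 0.6
1 - F = 0.89
K = 8 * 0.6 / 0.89
= 5.39


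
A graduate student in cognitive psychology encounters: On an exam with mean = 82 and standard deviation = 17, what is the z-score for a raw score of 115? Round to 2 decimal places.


z = (X - mu) / sigma
= (115 - 82) / 17
= 33 / 17
= 1.94


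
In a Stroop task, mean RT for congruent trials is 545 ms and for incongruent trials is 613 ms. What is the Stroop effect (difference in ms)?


Stroop effect = RT(incongruent) - RT(congruent)
= 613 - 545
= 68 ms


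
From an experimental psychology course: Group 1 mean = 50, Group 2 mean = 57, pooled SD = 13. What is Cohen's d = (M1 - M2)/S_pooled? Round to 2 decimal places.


Cohen's d = (M1 - M2) / S_pooled
= (50 - 57) / 13
= -7 / 13
= -0.54


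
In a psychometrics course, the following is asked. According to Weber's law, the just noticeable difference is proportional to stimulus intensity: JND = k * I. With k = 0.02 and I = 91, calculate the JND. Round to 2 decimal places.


JND = k * I
JND = 0.02 * 91
= 1.82


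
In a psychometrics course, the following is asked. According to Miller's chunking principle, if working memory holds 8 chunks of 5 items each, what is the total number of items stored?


Total items = chunks * items_per_chunk
= 8 * 5
= 40


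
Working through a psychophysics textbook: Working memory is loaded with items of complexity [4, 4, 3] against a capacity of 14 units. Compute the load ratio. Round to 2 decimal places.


Total complexity = 4 + 4 + 3 = 11
Load = total / capacity = 11 / 14
= 0.79


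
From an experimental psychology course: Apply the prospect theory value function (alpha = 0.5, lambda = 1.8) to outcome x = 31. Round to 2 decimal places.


Since x = 31 >= 0, use v(x) = x^0.5
31^0.5 = 5.5678
v(31) = 5.57


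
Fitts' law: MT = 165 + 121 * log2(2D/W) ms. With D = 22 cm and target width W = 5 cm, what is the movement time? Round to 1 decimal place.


MT = 165 + 121 * log2(2*22/5)
2D/W = 8.8
log2(8.8) = 3.1375
MT = 165 + 121 * 3.1375
= 544.6 ms


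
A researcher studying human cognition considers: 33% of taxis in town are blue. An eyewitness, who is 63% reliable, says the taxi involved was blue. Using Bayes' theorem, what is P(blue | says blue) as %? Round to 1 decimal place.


P(blue | says blue) = P(says blue | blue)*P(blue) / [P(says blue | blue)*P(blue) + P(says blue | not blue)*P(not blue)]
Numerator = 0.63 * 0.33 = 0.2079
False identification = 0.37 * 0.67 = 0.2479
P = 0.2079 / (0.2079 + 0.2479)
= 0.2079 / 0.4558
As percentage = 45.6


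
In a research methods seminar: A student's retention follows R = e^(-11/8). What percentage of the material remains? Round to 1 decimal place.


R = e^(-t/S)
-t/S = -11/8 = -1.375
R = e^(-1.375) = 0.25284
Percentage = 0.25284 * 100
= 25.3


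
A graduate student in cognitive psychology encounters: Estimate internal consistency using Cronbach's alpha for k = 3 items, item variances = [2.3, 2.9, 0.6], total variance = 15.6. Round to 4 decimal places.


alpha = (k/(k-1)) * (1 - sum(s_i^2)/s_total^2)
sum(item variances) = 5.8
k/(k-1) = 3/2 = 1.5
1 - 5.8/15.6 = 1 - 0.371795 = 0.628205
alpha = 1.5 * 0.628205
= 0.9423


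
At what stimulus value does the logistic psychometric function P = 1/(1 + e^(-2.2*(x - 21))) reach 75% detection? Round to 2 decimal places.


At P = 0.75: 0.75 = 1/(1 + e^(-k*(x-x0)))
Solving: e^(-k*(x-x0)) = 1/3
x = x0 + ln(3)/k
ln(3) = 1.0986
x = 21 + 1.0986/2.2
= 21 + 0.4994
= 21.50


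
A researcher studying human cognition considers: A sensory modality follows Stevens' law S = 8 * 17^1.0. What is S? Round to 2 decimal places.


S = 8 * 17^1.0
17^1.0 = 17.0
S = 8 * 17.0
= 136.00


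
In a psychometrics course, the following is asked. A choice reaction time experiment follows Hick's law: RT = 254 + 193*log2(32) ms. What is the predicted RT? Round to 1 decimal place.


RT = 254 + 193 * log2(32)
log2(32) = 5.0
RT = 254 + 193 * 5.0
= 254 + 965.0
= 1219.0 ms


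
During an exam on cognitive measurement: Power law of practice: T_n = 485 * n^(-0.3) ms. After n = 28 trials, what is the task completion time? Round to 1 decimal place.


T_n = 485 * 28^(-0.3)
28^(-0.3) = 0.368004
T_n = 485 * 0.368004
= 178.5 ms


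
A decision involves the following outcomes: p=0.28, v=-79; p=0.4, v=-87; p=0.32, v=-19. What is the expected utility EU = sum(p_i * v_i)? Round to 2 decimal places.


EU = sum(p_i * v_i)
0.28 * -79 = -22.12
0.4 * -87 = -34.8
0.32 * -19 = -6.08
EU = -22.12 + -34.8 + -6.08
= -63.00


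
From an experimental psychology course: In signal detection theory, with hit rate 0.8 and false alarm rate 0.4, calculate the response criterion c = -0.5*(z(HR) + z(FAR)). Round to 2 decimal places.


c = -0.5 * (z(HR) + z(FAR))
z(0.8) = 0.8416
z(0.4) = -0.2533
c = -0.5 * (0.8416 + -0.2533)
= -0.5 * 0.5883
= -0.29


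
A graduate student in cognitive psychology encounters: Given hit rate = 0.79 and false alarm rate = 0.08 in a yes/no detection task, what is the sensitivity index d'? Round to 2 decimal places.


d' = z(HR) - z(FAR)
z(0.79) = 0.8064
z(0.08) = -1.4051
d' = 0.8064 - -1.4051
= 2.21


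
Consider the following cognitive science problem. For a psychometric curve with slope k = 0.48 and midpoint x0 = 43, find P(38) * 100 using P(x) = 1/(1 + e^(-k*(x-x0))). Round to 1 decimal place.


P(x) = 1/(1 + e^(-0.48*(38 - 43)))
Exponent = -0.48 * -5 = 2.4
e^(2.4) = 11.023176
P = 1/(1 + 11.023176) = 0.083173
Percentage = 8.3


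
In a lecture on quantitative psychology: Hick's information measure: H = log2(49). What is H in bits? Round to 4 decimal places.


H = log2(n)
H = log2(49)
= 5.6147


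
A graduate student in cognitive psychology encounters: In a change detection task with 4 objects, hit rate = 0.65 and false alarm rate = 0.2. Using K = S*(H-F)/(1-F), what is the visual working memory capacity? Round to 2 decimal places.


K = S * (H - F) / (1 - F)
H - F = 0.45
1 - F = 0.8
K = 4 * 0.45 / 0.8
= 2.25


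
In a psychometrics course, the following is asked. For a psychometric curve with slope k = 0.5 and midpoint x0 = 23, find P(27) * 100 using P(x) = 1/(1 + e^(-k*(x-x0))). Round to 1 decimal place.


P(x) = 1/(1 + e^(-0.5*(27 - 23)))
Exponent = -0.5 * 4 = -2.0
e^(-2.0) = 0.135335
P = 1/(1 + 0.135335) = 0.880797
Percentage = 88.1


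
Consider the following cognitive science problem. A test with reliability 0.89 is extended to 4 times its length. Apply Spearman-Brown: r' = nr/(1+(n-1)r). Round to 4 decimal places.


r_new = n*r / (1 + (n-1)*r)
Numerator = 4 * 0.89 = 3.56
Denominator = 1 + 3 * 0.89 = 3.67
r_new = 3.56 / 3.67
= 0.9700


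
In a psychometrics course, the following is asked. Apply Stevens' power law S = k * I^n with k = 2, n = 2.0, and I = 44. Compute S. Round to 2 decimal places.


S = 2 * 44^2.0
44^2.0 = 1936.0
S = 2 * 1936.0
= 3872.00


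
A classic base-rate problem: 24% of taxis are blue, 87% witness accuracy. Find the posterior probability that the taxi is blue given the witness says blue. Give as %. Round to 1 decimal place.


P(blue | says blue) = P(says blue | blue)*P(blue) / [P(says blue | blue)*P(blue) + P(says blue | not blue)*P(not blue)]
Numerator = 0.87 * 0.24 = 0.2088
False identification = 0.13 * 0.76 = 0.0988
P = 0.2088 / (0.2088 + 0.0988)
= 0.2088 / 0.3076
As percentage = 67.9


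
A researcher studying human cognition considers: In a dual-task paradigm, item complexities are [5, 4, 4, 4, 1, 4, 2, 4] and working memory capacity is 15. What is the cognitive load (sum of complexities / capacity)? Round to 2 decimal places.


Total complexity = 5 + 4 + 4 + 4 + 1 + 4 + 2 + 4 = 28
Load = total / capacity = 28 / 15
= 1.87


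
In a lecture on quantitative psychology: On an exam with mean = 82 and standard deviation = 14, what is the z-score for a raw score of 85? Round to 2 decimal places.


z = (X - mu) / sigma
= (85 - 82) / 14
= 3 / 14
= 0.21


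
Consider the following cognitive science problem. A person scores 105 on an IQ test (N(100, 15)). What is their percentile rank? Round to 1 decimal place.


z = (IQ - mean) / SD
z = (105 - 100) / 15 = 0.3333
Percentile = Phi(0.3333) * 100
Phi(0.3333) = 0.630546
= 63.1


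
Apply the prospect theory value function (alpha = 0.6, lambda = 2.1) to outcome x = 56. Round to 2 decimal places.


Since x = 56 >= 0, use v(x) = x^0.6
56^0.6 = 11.1921
v(56) = 11.19


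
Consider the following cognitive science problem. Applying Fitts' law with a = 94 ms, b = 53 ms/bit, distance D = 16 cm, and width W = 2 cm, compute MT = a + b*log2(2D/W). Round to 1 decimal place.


MT = 94 + 53 * log2(2*16/2)
2D/W = 16.0
log2(16.0) = 4.0
MT = 94 + 53 * 4.0
= 306.0 ms


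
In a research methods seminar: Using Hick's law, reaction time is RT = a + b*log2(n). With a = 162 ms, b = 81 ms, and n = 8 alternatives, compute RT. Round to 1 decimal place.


RT = 162 + 81 * log2(8)
log2(8) = 3.0
RT = 162 + 81 * 3.0
= 162 + 243.0
= 405.0 ms


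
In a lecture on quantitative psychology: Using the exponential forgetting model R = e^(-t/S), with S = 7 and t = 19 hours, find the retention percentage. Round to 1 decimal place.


R = e^(-t/S)
-t/S = -19/7 = -2.714286
R = e^(-2.714286) = 0.066252
Percentage = 0.066252 * 100
= 6.6


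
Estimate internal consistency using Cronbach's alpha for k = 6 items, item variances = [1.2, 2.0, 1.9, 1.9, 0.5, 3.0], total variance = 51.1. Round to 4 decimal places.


alpha = (k/(k-1)) * (1 - sum(s_i^2)/s_total^2)
sum(item variances) = 10.5
k/(k-1) = 6/5 = 1.2
1 - 10.5/51.1 = 1 - 0.205479 = 0.794521
alpha = 1.2 * 0.794521
= 0.9534


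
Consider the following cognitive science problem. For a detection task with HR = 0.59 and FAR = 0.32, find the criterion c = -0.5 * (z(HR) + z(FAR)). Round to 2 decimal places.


c = -0.5 * (z(HR) + z(FAR))
z(0.59) = 0.2275
z(0.32) = -0.4677
c = -0.5 * (0.2275 + -0.4677)
= -0.5 * -0.2402
= 0.12


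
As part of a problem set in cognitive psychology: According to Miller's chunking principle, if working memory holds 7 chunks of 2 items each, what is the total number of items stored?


Total items = chunks * items_per_chunk
= 7 * 2
= 14


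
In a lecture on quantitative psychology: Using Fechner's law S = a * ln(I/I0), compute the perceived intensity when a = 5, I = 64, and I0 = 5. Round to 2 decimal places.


S = 5 * ln(64/5)
I/I0 = 12.8
ln(12.8) = 2.5494
S = 5 * 2.5494
= 12.75


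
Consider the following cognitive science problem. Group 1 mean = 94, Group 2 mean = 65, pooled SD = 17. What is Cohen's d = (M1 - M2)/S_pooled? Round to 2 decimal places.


Cohen's d = (M1 - M2) / S_pooled
= (94 - 65) / 17
= 29 / 17
= 1.71


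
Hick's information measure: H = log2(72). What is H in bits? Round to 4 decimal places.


H = log2(n)
H = log2(72)
= 6.1699


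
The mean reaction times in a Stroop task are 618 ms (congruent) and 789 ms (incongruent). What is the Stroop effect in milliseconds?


Stroop effect = RT(incongruent) - RT(congruent)
= 789 - 618
= 171 ms


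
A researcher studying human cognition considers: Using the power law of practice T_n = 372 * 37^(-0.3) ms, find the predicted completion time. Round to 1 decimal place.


T_n = 372 * 37^(-0.3)
37^(-0.3) = 0.338485
T_n = 372 * 0.338485
= 125.9 ms


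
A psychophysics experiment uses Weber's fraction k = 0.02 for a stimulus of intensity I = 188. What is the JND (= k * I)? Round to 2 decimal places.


JND = k * I
JND = 0.02 * 188
= 3.76


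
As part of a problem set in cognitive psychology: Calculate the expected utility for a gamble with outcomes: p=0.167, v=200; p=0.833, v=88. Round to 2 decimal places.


EU = sum(p_i * v_i)
0.167 * 200 = 33.4
0.833 * 88 = 73.304
EU = 33.4 + 73.304
= 106.70


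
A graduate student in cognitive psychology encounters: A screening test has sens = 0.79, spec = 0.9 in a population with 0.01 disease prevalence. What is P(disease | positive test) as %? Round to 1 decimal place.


PPV = (sens * prev) / (sens * prev + (1-spec) * (1-prev))
Numerator = 0.79 * 0.01 = 0.0079
P(positive and no disease) = (1 - spec) * (1 - prev) = (1 - 0.9) * (1 - 0.01) = 0.099
Denominator = 0.0079 + 0.099 = 0.1069
PPV = 0.0079 / 0.1069 = 0.073901
As percentage = 7.4


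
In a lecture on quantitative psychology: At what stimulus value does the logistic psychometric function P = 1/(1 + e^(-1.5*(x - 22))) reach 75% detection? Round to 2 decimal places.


At P = 0.75: 0.75 = 1/(1 + e^(-k*(x-x0)))
Solving: e^(-k*(x-x0)) = 1/3
x = x0 + ln(3)/k
ln(3) = 1.0986
x = 22 + 1.0986/1.5
= 22 + 0.7324
= 22.73


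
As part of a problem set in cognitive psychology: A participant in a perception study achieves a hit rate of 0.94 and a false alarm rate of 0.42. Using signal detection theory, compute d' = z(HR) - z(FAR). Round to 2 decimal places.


d' = z(HR) - z(FAR)
z(0.94) = 1.5548
z(0.42) = -0.2019
d' = 1.5548 - -0.2019
= 1.76


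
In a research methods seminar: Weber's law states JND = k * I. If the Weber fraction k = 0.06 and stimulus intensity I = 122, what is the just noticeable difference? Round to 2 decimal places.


JND = k * I
JND = 0.06 * 122
= 7.32


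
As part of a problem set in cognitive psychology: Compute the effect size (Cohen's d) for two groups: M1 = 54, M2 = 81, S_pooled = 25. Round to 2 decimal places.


Cohen's d = (M1 - M2) / S_pooled
= (54 - 81) / 25
= -27 / 25
= -1.08


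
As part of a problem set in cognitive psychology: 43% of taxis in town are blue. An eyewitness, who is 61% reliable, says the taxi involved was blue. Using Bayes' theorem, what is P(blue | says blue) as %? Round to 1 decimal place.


P(blue | says blue) = P(says blue | blue)*P(blue) / [P(says blue | blue)*P(blue) + P(says blue | not blue)*P(not blue)]
Numerator = 0.61 * 0.43 = 0.2623
False identification = 0.39 * 0.57 = 0.2223
P = 0.2623 / (0.2623 + 0.2223)
= 0.2623 / 0.4846
As percentage = 54.1


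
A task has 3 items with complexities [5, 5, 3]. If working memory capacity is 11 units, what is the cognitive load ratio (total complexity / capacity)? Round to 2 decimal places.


Total complexity = 5 + 5 + 3 = 13
Load = total / capacity = 13 / 11
= 1.18


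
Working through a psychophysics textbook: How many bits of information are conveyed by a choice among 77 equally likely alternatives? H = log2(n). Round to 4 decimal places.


H = log2(n)
H = log2(77)
= 6.2668


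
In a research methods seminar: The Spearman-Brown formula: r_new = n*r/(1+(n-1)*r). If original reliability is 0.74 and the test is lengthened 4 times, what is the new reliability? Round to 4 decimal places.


r_new = n*r / (1 + (n-1)*r)
Numerator = 4 * 0.74 = 2.96
Denominator = 1 + 3 * 0.74 = 3.22
r_new = 2.96 / 3.22
= 0.9193


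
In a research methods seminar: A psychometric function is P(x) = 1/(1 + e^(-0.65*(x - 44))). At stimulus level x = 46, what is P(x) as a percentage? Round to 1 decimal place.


P(x) = 1/(1 + e^(-0.65*(46 - 44)))
Exponent = -0.65 * 2 = -1.3
e^(-1.3) = 0.272532
P = 1/(1 + 0.272532) = 0.785835
Percentage = 78.6


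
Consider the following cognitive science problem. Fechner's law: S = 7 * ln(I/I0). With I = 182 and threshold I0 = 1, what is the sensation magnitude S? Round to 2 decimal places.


S = 7 * ln(182/1)
I/I0 = 182.0
ln(182.0) = 5.204
S = 7 * 5.204
= 36.43


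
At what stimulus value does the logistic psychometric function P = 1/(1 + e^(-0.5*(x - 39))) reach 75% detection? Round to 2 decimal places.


At P = 0.75: 0.75 = 1/(1 + e^(-k*(x-x0)))
Solving: e^(-k*(x-x0)) = 1/3
x = x0 + ln(3)/k
ln(3) = 1.0986
x = 39 + 1.0986/0.5
= 39 + 2.1972
= 41.20


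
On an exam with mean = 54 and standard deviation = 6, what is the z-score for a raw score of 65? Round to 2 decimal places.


z = (X - mu) / sigma
= (65 - 54) / 6
= 11 / 6
= 1.83


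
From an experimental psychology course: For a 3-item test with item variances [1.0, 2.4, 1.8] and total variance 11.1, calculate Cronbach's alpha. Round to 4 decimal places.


alpha = (k/(k-1)) * (1 - sum(s_i^2)/s_total^2)
sum(item variances) = 5.2
k/(k-1) = 3/2 = 1.5
1 - 5.2/11.1 = 1 - 0.468468 = 0.531532
alpha = 1.5 * 0.531532
= 0.7973


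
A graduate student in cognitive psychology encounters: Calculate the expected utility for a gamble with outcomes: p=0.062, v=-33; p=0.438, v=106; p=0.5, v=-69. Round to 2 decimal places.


EU = sum(p_i * v_i)
0.062 * -33 = -2.046
0.438 * 106 = 46.428
0.5 * -69 = -34.5
EU = -2.046 + 46.428 + -34.5
= 9.88


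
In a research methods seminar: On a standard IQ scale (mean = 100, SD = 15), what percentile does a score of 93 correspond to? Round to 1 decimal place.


z = (IQ - mean) / SD
z = (93 - 100) / 15 = -0.4667
Percentile = Phi(-0.4667) * 100
Phi(-0.4667) = 0.320357
= 32.0


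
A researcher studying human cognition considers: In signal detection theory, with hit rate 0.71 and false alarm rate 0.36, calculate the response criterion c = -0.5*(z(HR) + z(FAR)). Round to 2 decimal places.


c = -0.5 * (z(HR) + z(FAR))
z(0.71) = 0.5534
z(0.36) = -0.3585
c = -0.5 * (0.5534 + -0.3585)
= -0.5 * 0.1949
= -0.10


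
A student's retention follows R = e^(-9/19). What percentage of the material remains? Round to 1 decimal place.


R = e^(-t/S)
-t/S = -9/19 = -0.473684
R = e^(-0.473684) = 0.622704
Percentage = 0.622704 * 100
= 62.3


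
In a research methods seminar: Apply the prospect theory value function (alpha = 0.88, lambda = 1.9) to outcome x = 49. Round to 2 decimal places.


Since x = 49 >= 0, use v(x) = x^0.88
49^0.88 = 30.7166
v(49) = 30.72


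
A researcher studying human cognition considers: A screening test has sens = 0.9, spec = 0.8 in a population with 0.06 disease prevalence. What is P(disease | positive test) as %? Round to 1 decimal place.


PPV = (sens * prev) / (sens * prev + (1-spec) * (1-prev))
Numerator = 0.9 * 0.06 = 0.054
P(positive and no disease) = (1 - spec) * (1 - prev) = (1 - 0.8) * (1 - 0.06) = 0.188
Denominator = 0.054 + 0.188 = 0.242
PPV = 0.054 / 0.242 = 0.22314
As percentage = 22.3


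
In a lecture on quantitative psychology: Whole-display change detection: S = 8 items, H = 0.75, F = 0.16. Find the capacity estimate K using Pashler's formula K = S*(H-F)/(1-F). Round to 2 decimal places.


K = S * (H - F) / (1 - F)
H - F = 0.59
1 - F = 0.84
K = 8 * 0.59 / 0.84
= 5.62


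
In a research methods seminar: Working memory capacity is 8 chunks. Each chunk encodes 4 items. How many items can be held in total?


Total items = chunks * items_per_chunk
= 8 * 4
= 32


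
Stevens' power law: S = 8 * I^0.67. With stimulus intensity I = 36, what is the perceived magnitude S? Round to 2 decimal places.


S = 8 * 36^0.67
36^0.67 = 11.0337
S = 8 * 11.0337
= 88.27


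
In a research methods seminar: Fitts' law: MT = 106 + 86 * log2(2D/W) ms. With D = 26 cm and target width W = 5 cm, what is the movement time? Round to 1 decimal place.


MT = 106 + 86 * log2(2*26/5)
2D/W = 10.4
log2(10.4) = 3.3785
MT = 106 + 86 * 3.3785
= 396.6 ms


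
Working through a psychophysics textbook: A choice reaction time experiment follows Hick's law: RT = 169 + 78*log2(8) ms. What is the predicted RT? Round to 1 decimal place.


RT = 169 + 78 * log2(8)
log2(8) = 3.0
RT = 169 + 78 * 3.0
= 169 + 234.0
= 403.0 ms


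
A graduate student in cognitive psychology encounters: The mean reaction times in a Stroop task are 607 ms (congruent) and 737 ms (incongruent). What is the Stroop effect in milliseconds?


Stroop effect = RT(incongruent) - RT(congruent)
= 737 - 607
= 130 ms


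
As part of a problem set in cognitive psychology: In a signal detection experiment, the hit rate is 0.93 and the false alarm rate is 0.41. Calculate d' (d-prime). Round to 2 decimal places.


d' = z(HR) - z(FAR)
z(0.93) = 1.4758
z(0.41) = -0.2275
d' = 1.4758 - -0.2275
= 1.70


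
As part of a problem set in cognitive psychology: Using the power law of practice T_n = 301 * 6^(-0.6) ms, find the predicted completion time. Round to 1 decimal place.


T_n = 301 * 6^(-0.6)
6^(-0.6) = 0.341279
T_n = 301 * 0.341279
= 102.7 ms


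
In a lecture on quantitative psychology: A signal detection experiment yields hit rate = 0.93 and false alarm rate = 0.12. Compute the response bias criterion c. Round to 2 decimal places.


c = -0.5 * (z(HR) + z(FAR))
z(0.93) = 1.4758
z(0.12) = -1.175
c = -0.5 * (1.4758 + -1.175)
= -0.5 * 0.3008
= -0.15


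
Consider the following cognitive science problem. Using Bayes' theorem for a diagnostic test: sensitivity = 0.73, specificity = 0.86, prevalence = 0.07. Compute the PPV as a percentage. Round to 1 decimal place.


PPV = (sens * prev) / (sens * prev + (1-spec) * (1-prev))
Numerator = 0.73 * 0.07 = 0.0511
P(positive and no disease) = (1 - spec) * (1 - prev) = (1 - 0.86) * (1 - 0.07) = 0.1302
Denominator = 0.0511 + 0.1302 = 0.1813
PPV = 0.0511 / 0.1813 = 0.281853
As percentage = 28.2


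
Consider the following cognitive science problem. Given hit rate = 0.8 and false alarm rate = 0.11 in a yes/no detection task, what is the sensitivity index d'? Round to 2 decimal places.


d' = z(HR) - z(FAR)
z(0.8) = 0.8416
z(0.11) = -1.2265
d' = 0.8416 - -1.2265
= 2.07


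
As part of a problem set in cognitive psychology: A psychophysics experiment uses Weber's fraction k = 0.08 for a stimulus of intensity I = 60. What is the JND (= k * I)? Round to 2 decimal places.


JND = k * I
JND = 0.08 * 60
= 4.80


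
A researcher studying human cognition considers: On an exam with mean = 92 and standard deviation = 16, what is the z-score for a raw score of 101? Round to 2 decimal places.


z = (X - mu) / sigma
= (101 - 92) / 16
= 9 / 16
= 0.56


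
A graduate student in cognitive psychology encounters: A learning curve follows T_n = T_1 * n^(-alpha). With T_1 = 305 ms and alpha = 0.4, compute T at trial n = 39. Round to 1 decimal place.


T_n = 305 * 39^(-0.4)
39^(-0.4) = 0.23098
T_n = 305 * 0.23098
= 70.4 ms


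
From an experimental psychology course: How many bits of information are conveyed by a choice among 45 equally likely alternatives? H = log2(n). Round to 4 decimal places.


H = log2(n)
H = log2(45)
= 5.4919


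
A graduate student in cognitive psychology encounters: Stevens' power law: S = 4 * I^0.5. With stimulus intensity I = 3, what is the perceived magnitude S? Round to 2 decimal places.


S = 4 * 3^0.5
3^0.5 = 1.7321
S = 4 * 1.7321
= 6.93


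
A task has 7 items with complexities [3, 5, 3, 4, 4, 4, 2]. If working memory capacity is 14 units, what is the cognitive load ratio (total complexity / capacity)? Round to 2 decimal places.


Total complexity = 3 + 5 + 3 + 4 + 4 + 4 + 2 = 25
Load = total / capacity = 25 / 14
= 1.79


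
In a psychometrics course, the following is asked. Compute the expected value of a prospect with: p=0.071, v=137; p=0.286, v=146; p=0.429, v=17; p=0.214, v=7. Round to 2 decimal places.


EU = sum(p_i * v_i)
0.071 * 137 = 9.727
0.286 * 146 = 41.756
0.429 * 17 = 7.293
0.214 * 7 = 1.498
EU = 9.727 + 41.756 + 7.293 + 1.498
= 60.27


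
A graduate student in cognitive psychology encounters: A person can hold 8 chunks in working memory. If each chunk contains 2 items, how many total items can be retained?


Total items = chunks * items_per_chunk
= 8 * 2
= 16


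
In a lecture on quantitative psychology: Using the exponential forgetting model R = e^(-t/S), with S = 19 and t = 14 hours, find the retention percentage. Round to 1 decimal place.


R = e^(-t/S)
-t/S = -14/19 = -0.736842
R = e^(-0.736842) = 0.478623
Percentage = 0.478623 * 100
= 47.9


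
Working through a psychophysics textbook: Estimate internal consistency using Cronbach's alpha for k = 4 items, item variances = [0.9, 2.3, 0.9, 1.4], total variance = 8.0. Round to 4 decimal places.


alpha = (k/(k-1)) * (1 - sum(s_i^2)/s_total^2)
sum(item variances) = 5.5
k/(k-1) = 4/3 = 1.333333
1 - 5.5/8.0 = 1 - 0.6875 = 0.3125
alpha = 1.333333 * 0.3125
= 0.4167


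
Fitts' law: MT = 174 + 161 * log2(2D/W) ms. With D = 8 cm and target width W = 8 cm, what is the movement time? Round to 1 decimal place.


MT = 174 + 161 * log2(2*8/8)
2D/W = 2.0
log2(2.0) = 1.0
MT = 174 + 161 * 1.0
= 335.0 ms


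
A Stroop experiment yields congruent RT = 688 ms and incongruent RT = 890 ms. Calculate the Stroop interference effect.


Stroop effect = RT(incongruent) - RT(congruent)
= 890 - 688
= 202 ms


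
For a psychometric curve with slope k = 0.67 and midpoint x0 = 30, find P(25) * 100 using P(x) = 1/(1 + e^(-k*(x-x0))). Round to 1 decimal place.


P(x) = 1/(1 + e^(-0.67*(25 - 30)))
Exponent = -0.67 * -5 = 3.35
e^(3.35) = 28.502734
P = 1/(1 + 28.502734) = 0.033895
Percentage = 3.4


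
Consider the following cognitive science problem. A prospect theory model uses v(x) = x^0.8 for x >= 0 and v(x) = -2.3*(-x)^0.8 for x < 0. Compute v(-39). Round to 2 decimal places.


Since x = -39 < 0, use v(x) = -lambda*(-x)^alpha
(-x) = 39
39^0.8 = 18.7435
v(-39) = -2.3 * 18.7435
= -43.11


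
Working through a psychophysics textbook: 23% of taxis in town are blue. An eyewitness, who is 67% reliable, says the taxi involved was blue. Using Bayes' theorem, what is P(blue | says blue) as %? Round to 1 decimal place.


P(blue | says blue) = P(says blue | blue)*P(blue) / [P(says blue | blue)*P(blue) + P(says blue | not blue)*P(not blue)]
Numerator = 0.67 * 0.23 = 0.1541
False identification = 0.33 * 0.77 = 0.2541
P = 0.1541 / (0.1541 + 0.2541)
= 0.1541 / 0.4082
As percentage = 37.8


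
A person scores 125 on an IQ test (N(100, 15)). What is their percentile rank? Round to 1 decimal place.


z = (IQ - mean) / SD
z = (125 - 100) / 15 = 1.6667
Percentile = Phi(1.6667) * 100
Phi(1.6667) = 0.952213
= 95.2


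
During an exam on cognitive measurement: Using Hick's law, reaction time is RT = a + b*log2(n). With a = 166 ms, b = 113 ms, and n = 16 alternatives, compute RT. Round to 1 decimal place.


RT = 166 + 113 * log2(16)
log2(16) = 4.0
RT = 166 + 113 * 4.0
= 166 + 452.0
= 618.0 ms


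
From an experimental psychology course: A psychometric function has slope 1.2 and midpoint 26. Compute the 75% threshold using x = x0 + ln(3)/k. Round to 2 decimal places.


At P = 0.75: 0.75 = 1/(1 + e^(-k*(x-x0)))
Solving: e^(-k*(x-x0)) = 1/3
x = x0 + ln(3)/k
ln(3) = 1.0986
x = 26 + 1.0986/1.2
= 26 + 0.9155
= 26.92


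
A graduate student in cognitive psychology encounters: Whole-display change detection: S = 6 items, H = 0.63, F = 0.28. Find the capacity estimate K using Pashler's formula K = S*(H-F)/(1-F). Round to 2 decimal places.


K = S * (H - F) / (1 - F)
H - F = 0.35
1 - F = 0.72
K = 6 * 0.35 / 0.72
= 2.92


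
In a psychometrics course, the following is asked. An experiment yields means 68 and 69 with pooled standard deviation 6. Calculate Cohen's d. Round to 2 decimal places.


Cohen's d = (M1 - M2) / S_pooled
= (68 - 69) / 6
= -1 / 6
= -0.17


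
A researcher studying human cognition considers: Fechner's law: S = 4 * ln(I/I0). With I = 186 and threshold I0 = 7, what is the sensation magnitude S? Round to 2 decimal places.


S = 4 * ln(186/7)
I/I0 = 26.571429
ln(26.571429) = 3.2798
S = 4 * 3.2798
= 13.12


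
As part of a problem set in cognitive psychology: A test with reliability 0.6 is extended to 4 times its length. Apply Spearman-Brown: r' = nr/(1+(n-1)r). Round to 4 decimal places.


r_new = n*r / (1 + (n-1)*r)
Numerator = 4 * 0.6 = 2.4
Denominator = 1 + 3 * 0.6 = 2.8
r_new = 2.4 / 2.8
= 0.8571


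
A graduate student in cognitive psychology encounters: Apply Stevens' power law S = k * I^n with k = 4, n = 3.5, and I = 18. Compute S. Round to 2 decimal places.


S = 4 * 18^3.5
18^3.5 = 24743.0805
S = 4 * 24743.0805
= 98972.32


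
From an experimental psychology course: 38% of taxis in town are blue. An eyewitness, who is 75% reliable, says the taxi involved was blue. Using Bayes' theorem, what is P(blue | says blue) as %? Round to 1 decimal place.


P(blue | says blue) = P(says blue | blue)*P(blue) / [P(says blue | blue)*P(blue) + P(says blue | not blue)*P(not blue)]
Numerator = 0.75 * 0.38 = 0.285
False identification = 0.25 * 0.62 = 0.155
P = 0.285 / (0.285 + 0.155)
= 0.285 / 0.44
As percentage = 64.8


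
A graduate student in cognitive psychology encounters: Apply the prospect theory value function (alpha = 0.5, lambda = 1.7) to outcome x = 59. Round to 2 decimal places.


Since x = 59 >= 0, use v(x) = x^0.5
59^0.5 = 7.6811
v(59) = 7.68


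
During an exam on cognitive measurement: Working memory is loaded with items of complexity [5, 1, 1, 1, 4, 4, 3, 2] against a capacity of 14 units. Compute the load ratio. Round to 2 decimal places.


Total complexity = 5 + 1 + 1 + 1 + 4 + 4 + 3 + 2 = 21
Load = total / capacity = 21 / 14
= 1.50


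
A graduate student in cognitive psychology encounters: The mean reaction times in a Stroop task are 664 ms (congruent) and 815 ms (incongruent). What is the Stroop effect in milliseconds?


Stroop effect = RT(incongruent) - RT(congruent)
= 815 - 664
= 151 ms


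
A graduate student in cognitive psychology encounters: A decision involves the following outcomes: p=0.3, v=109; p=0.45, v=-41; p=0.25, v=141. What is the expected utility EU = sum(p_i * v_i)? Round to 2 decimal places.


EU = sum(p_i * v_i)
0.3 * 109 = 32.7
0.45 * -41 = -18.45
0.25 * 141 = 35.25
EU = 32.7 + -18.45 + 35.25
= 49.50


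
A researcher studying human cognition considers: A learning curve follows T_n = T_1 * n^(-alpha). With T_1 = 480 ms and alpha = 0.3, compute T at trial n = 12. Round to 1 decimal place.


T_n = 480 * 12^(-0.3)
12^(-0.3) = 0.47451
T_n = 480 * 0.47451
= 227.8 ms


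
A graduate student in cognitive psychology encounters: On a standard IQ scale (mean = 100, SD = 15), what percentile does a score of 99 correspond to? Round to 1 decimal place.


z = (IQ - mean) / SD
z = (99 - 100) / 15 = -0.0667
Percentile = Phi(-0.0667) * 100
Phi(-0.0667) = 0.47341
= 47.3


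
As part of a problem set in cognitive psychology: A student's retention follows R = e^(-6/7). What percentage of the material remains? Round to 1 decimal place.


R = e^(-t/S)
-t/S = -6/7 = -0.857143
R = e^(-0.857143) = 0.424373
Percentage = 0.424373 * 100
= 42.4


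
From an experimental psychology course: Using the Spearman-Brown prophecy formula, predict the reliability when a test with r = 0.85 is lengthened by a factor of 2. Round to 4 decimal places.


r_new = n*r / (1 + (n-1)*r)
Numerator = 2 * 0.85 = 1.7
Denominator = 1 + 1 * 0.85 = 1.85
r_new = 1.7 / 1.85
= 0.9189


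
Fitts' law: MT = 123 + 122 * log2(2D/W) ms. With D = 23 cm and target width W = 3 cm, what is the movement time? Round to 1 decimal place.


MT = 123 + 122 * log2(2*23/3)
2D/W = 15.333333
log2(15.333333) = 3.9386
MT = 123 + 122 * 3.9386
= 603.5 ms


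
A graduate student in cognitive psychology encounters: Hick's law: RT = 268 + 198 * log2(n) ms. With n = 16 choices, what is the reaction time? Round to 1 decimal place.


RT = 268 + 198 * log2(16)
log2(16) = 4.0
RT = 268 + 198 * 4.0
= 268 + 792.0
= 1060.0 ms


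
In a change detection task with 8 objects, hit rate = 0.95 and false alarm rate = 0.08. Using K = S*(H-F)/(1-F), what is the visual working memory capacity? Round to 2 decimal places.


K = S * (H - F) / (1 - F)
H - F = 0.87
1 - F = 0.92
K = 8 * 0.87 / 0.92
= 7.57


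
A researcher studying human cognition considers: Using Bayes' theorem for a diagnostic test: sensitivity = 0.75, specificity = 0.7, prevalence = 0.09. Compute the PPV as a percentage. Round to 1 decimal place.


PPV = (sens * prev) / (sens * prev + (1-spec) * (1-prev))
Numerator = 0.75 * 0.09 = 0.0675
P(positive and no disease) = (1 - spec) * (1 - prev) = (1 - 0.7) * (1 - 0.09) = 0.273
Denominator = 0.0675 + 0.273 = 0.3405
PPV = 0.0675 / 0.3405 = 0.198238
As percentage = 19.8


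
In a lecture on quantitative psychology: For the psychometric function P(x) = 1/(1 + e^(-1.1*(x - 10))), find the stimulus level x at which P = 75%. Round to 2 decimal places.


At P = 0.75: 0.75 = 1/(1 + e^(-k*(x-x0)))
Solving: e^(-k*(x-x0)) = 1/3
x = x0 + ln(3)/k
ln(3) = 1.0986
x = 10 + 1.0986/1.1
= 10 + 0.9987
= 11.00


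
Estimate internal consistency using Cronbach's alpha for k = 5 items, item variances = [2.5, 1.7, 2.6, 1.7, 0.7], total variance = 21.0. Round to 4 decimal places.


alpha = (k/(k-1)) * (1 - sum(s_i^2)/s_total^2)
sum(item variances) = 9.2
k/(k-1) = 5/4 = 1.25
1 - 9.2/21.0 = 1 - 0.438095 = 0.561905
alpha = 1.25 * 0.561905
= 0.7024


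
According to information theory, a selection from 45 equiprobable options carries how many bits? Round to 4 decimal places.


H = log2(n)
H = log2(45)
= 5.4919


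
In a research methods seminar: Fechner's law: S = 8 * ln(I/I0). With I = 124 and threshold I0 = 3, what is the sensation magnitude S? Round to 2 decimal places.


S = 8 * ln(124/3)
I/I0 = 41.333333
ln(41.333333) = 3.7217
S = 8 * 3.7217
= 29.77


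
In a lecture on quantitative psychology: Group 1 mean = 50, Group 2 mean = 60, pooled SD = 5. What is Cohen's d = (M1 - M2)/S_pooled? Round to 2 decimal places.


Cohen's d = (M1 - M2) / S_pooled
= (50 - 60) / 5
= -10 / 5
= -2.00


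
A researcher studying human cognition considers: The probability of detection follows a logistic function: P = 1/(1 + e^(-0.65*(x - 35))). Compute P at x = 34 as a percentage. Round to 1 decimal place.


P(x) = 1/(1 + e^(-0.65*(34 - 35)))
Exponent = -0.65 * -1 = 0.65
e^(0.65) = 1.915541
P = 1/(1 + 1.915541) = 0.34299
Percentage = 34.3


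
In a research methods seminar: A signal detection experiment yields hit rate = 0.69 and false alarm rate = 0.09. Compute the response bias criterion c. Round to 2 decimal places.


c = -0.5 * (z(HR) + z(FAR))
z(0.69) = 0.4959
z(0.09) = -1.3408
c = -0.5 * (0.4959 + -1.3408)
= -0.5 * -0.8449
= 0.42


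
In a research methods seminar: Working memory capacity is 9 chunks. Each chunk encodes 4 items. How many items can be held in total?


Total items = chunks * items_per_chunk
= 9 * 4
= 36


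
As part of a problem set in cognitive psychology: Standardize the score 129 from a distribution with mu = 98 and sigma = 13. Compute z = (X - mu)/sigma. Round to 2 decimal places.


z = (X - mu) / sigma
= (129 - 98) / 13
= 31 / 13
= 2.38


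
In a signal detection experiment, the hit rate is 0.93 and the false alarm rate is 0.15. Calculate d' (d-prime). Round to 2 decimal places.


d' = z(HR) - z(FAR)
z(0.93) = 1.4758
z(0.15) = -1.0364
d' = 1.4758 - -1.0364
= 2.51


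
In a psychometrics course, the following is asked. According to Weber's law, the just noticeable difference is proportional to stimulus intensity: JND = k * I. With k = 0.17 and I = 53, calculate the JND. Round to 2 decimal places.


JND = k * I
JND = 0.17 * 53
= 9.01


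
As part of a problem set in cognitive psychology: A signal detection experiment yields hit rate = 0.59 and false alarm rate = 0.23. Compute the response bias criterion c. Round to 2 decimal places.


c = -0.5 * (z(HR) + z(FAR))
z(0.59) = 0.2275
z(0.23) = -0.7388
c = -0.5 * (0.2275 + -0.7388)
= -0.5 * -0.5113
= 0.26


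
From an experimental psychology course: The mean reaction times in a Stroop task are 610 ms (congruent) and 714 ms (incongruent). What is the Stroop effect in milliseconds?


Stroop effect = RT(incongruent) - RT(congruent)
= 714 - 610
= 104 ms


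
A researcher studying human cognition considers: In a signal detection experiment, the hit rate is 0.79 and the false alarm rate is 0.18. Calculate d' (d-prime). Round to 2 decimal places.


d' = z(HR) - z(FAR)
z(0.79) = 0.8064
z(0.18) = -0.9154
d' = 0.8064 - -0.9154
= 1.72


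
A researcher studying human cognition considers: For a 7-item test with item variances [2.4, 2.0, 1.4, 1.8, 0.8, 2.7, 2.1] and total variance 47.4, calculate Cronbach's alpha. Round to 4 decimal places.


alpha = (k/(k-1)) * (1 - sum(s_i^2)/s_total^2)
sum(item variances) = 13.2
k/(k-1) = 7/6 = 1.166667
1 - 13.2/47.4 = 1 - 0.278481 = 0.721519
alpha = 1.166667 * 0.721519
= 0.8418


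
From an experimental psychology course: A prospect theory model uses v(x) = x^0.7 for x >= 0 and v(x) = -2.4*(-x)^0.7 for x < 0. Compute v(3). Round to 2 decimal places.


Since x = 3 >= 0, use v(x) = x^0.7
3^0.7 = 2.1577
v(3) = 2.16


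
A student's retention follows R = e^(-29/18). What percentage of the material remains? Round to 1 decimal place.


R = e^(-t/S)
-t/S = -29/18 = -1.611111
R = e^(-1.611111) = 0.199666
Percentage = 0.199666 * 100
= 20.0


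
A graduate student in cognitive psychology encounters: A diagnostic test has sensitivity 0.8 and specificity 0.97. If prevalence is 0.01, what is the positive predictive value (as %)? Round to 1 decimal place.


PPV = (sens * prev) / (sens * prev + (1-spec) * (1-prev))
Numerator = 0.8 * 0.01 = 0.008
P(positive and no disease) = (1 - spec) * (1 - prev) = (1 - 0.97) * (1 - 0.01) = 0.0297
Denominator = 0.008 + 0.0297 = 0.0377
PPV = 0.008 / 0.0377 = 0.212202
As percentage = 21.2


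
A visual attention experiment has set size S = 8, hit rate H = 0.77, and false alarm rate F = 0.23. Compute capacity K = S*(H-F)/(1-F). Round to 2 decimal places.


K = S * (H - F) / (1 - F)
H - F = 0.54
1 - F = 0.77
K = 8 * 0.54 / 0.77
= 5.61


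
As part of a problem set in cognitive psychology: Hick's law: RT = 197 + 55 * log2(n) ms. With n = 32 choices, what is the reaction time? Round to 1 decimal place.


RT = 197 + 55 * log2(32)
log2(32) = 5.0
RT = 197 + 55 * 5.0
= 197 + 275.0
= 472.0 ms


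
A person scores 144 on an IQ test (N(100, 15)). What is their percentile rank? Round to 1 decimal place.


z = (IQ - mean) / SD
z = (144 - 100) / 15 = 2.9333
Percentile = Phi(2.9333) * 100
Phi(2.9333) = 0.998323
= 99.8


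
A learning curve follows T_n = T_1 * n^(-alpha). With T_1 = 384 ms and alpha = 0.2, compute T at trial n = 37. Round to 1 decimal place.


T_n = 384 * 37^(-0.2)
37^(-0.2) = 0.485691
T_n = 384 * 0.485691
= 186.5 ms


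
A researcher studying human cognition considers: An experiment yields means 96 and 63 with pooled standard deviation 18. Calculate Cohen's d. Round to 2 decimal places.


Cohen's d = (M1 - M2) / S_pooled
= (96 - 63) / 18
= 33 / 18
= 1.83


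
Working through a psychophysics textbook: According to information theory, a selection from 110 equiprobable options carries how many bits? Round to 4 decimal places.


H = log2(n)
H = log2(110)
= 6.7814


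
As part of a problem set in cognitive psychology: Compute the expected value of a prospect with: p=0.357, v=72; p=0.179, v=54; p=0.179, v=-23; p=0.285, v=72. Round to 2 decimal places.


EU = sum(p_i * v_i)
0.357 * 72 = 25.704
0.179 * 54 = 9.666
0.179 * -23 = -4.117
0.285 * 72 = 20.52
EU = 25.704 + 9.666 + -4.117 + 20.52
= 51.77


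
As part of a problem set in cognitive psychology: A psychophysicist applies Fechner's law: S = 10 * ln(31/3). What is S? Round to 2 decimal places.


S = 10 * ln(31/3)
I/I0 = 10.333333
ln(10.333333) = 2.3354
S = 10 * 2.3354
= 23.35


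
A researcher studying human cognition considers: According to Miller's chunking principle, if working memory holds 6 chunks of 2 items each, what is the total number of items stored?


Total items = chunks * items_per_chunk
= 6 * 2
= 12
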